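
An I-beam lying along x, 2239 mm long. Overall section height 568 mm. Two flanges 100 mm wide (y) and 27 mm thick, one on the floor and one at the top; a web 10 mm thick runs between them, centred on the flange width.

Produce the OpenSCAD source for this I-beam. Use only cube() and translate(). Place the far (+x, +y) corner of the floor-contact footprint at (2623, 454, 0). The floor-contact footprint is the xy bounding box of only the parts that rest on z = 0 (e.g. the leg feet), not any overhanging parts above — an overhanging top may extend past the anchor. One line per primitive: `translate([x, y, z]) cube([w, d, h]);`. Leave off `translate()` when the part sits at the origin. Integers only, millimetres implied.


translate([384, 354, 0]) cube([2239, 100, 27]);
translate([384, 399, 27]) cube([2239, 10, 514]);
translate([384, 354, 541]) cube([2239, 100, 27]);


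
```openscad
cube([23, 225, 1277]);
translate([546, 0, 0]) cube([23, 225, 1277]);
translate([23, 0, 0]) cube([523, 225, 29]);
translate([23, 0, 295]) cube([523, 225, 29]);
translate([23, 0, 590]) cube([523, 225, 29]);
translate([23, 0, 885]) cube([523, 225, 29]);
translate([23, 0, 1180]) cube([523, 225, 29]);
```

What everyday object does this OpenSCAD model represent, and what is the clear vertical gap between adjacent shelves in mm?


A bookshelf. The clear shelf gap is 266 mm.

Two tall side panels with 5 horizontal boards between them — a bookshelf. The first two shelf undersides are at z = 0 and z = 295; with shelf thickness 29, the clear gap is 295 − 0 − 29 = 266 mm.


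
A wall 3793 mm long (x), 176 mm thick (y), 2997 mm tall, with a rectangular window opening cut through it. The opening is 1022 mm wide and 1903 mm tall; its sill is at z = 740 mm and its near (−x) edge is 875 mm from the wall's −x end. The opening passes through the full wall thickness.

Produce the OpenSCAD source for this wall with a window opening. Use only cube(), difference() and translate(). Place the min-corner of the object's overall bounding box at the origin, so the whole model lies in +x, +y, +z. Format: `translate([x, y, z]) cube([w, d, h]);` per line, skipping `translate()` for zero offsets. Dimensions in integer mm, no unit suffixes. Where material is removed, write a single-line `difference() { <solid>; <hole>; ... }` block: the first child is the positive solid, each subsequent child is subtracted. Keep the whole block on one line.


difference() { cube([3793, 176, 2997]); translate([875, 0, 740]) cube([1022, 176, 1903]); }


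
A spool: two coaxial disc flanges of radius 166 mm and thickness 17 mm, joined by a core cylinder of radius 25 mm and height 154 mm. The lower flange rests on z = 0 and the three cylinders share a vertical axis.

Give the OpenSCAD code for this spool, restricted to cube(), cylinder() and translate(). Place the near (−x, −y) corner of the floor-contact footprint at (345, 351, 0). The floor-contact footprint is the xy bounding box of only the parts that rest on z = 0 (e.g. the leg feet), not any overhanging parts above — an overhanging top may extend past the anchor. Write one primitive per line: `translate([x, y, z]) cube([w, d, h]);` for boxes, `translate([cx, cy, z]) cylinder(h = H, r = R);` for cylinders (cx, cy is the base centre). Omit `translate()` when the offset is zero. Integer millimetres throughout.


translate([511, 517, 0]) cylinder(h = 17, r = 166);
translate([511, 517, 17]) cylinder(h = 154, r = 25);
translate([511, 517, 171]) cylinder(h = 17, r = 166);


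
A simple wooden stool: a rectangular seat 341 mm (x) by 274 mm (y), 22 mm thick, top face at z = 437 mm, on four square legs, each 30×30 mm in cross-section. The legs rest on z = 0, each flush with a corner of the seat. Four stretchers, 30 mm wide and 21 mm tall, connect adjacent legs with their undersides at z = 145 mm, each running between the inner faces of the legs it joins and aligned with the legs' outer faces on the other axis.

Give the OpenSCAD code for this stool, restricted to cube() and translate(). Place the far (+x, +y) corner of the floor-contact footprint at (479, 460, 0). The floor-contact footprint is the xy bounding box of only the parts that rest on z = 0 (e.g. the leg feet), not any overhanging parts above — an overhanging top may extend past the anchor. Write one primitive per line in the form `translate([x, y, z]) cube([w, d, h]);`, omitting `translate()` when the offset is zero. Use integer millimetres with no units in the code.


// leg_h = 437 - 22 = 415
// stretcher span = 341 - 2*30 = 281
translate([138, 186, 415]) cube([341, 274, 22]);
translate([138, 186, 0]) cube([30, 30, 415]);
translate([449, 186, 0]) cube([30, 30, 415]);
translate([138, 430, 0]) cube([30, 30, 415]);
translate([449, 430, 0]) cube([30, 30, 415]);
translate([168, 186, 145]) cube([281, 30, 21]);
translate([168, 430, 145]) cube([281, 30, 21]);
translate([138, 216, 145]) cube([30, 214, 21]);
translate([449, 216, 145]) cube([30, 214, 21]);


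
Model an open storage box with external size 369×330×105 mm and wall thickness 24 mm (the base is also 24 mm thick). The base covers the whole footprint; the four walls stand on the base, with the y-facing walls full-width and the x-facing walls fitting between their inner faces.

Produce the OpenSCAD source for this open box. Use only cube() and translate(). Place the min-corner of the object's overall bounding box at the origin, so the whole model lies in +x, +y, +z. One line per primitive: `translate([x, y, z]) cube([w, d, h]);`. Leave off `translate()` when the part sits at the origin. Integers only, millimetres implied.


cube([369, 330, 24]);
translate([0, 0, 24]) cube([369, 24, 81]);
translate([0, 306, 24]) cube([369, 24, 81]);
translate([0, 24, 24]) cube([24, 282, 81]);
translate([345, 24, 24]) cube([24, 282, 81]);


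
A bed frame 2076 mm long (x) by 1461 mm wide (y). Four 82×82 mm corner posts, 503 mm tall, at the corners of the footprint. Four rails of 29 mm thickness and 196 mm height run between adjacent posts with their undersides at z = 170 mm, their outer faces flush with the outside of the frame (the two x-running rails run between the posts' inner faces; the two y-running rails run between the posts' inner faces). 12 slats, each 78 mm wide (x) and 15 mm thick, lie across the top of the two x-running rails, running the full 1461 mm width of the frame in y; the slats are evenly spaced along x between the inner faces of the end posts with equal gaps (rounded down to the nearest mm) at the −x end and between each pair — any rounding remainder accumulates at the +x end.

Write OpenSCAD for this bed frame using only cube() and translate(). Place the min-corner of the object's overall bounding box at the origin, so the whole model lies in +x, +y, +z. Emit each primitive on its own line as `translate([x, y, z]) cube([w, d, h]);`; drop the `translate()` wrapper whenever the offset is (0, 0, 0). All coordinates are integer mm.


// slat z = rail_z + rail_h = 170 + 196 = 366
// slat gap = ⌊(1912 − 12·78) / 13⌋ = 75
cube([82, 82, 503]);
translate([0, 1379, 0]) cube([82, 82, 503]);
translate([1994, 0, 0]) cube([82, 82, 503]);
translate([1994, 1379, 0]) cube([82, 82, 503]);
translate([82, 0, 170]) cube([1912, 29, 196]);
translate([82, 1432, 170]) cube([1912, 29, 196]);
translate([0, 82, 170]) cube([29, 1297, 196]);
translate([2047, 82, 170]) cube([29, 1297, 196]);
translate([157, 0, 366]) cube([78, 1461, 15]);
translate([310, 0, 366]) cube([78, 1461, 15]);
translate([463, 0, 366]) cube([78, 1461, 15]);
translate([616, 0, 366]) cube([78, 1461, 15]);
translate([769, 0, 366]) cube([78, 1461, 15]);
translate([922, 0, 366]) cube([78, 1461, 15]);
translate([1075, 0, 366]) cube([78, 1461, 15]);
translate([1228, 0, 366]) cube([78, 1461, 15]);
translate([1381, 0, 366]) cube([78, 1461, 15]);
translate([1534, 0, 366]) cube([78, 1461, 15]);
translate([1687, 0, 366]) cube([78, 1461, 15]);
translate([1840, 0, 366]) cube([78, 1461, 15]);


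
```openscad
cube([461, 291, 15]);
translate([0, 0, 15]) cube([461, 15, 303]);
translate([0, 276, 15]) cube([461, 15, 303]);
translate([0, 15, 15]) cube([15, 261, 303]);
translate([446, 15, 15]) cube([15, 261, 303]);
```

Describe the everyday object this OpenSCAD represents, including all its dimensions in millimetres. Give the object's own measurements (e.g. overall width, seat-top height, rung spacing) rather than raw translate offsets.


An open-topped rectangular box: outside dimensions 461×291×318 mm, with a uniform wall and base thickness of 15 mm. The base is a full 461×291 slab on the floor; four walls sit on top of the base. The front and back walls (the −y and +y sides) span the full width; the two side walls fit between them.


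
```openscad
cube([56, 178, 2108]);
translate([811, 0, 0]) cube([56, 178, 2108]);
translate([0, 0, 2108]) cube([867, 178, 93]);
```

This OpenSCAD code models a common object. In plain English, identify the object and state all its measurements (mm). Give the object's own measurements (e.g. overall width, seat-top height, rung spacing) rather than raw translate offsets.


A door frame. The clear opening is 755 mm wide and 2108 mm high. Two 56 mm wide jambs, 178 mm deep, stand either side of the opening from the floor to the top of the opening. A 93 mm thick head sits across the top of both jambs, spanning the full outside width of the frame.


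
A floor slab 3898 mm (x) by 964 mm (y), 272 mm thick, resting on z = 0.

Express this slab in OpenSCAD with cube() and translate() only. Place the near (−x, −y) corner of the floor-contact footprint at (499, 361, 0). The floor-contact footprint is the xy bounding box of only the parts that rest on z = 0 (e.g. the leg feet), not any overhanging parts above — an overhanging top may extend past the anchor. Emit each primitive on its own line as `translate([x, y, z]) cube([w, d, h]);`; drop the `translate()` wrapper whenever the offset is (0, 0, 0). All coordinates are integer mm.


translate([499, 361, 0]) cube([3898, 964, 272]);


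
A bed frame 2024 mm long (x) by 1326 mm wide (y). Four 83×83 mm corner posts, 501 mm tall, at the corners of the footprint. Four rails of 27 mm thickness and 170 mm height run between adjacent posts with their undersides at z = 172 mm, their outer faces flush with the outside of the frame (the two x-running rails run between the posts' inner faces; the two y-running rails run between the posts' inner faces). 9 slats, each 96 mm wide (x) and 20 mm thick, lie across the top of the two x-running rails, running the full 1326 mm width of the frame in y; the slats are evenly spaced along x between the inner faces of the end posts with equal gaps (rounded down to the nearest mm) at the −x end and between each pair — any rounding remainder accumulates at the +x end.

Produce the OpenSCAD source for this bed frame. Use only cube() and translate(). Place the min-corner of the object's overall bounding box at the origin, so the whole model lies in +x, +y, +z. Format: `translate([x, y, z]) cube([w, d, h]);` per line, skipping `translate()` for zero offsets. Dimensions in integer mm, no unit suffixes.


cube([83, 83, 501]);
translate([0, 1243, 0]) cube([83, 83, 501]);
translate([1941, 0, 0]) cube([83, 83, 501]);
translate([1941, 1243, 0]) cube([83, 83, 501]);
translate([83, 0, 172]) cube([1858, 27, 170]);
translate([83, 1299, 172]) cube([1858, 27, 170]);
translate([0, 83, 172]) cube([27, 1160, 170]);
translate([1997, 83, 172]) cube([27, 1160, 170]);
translate([182, 0, 342]) cube([96, 1326, 20]);
translate([377, 0, 342]) cube([96, 1326, 20]);
translate([572, 0, 342]) cube([96, 1326, 20]);
translate([767, 0, 342]) cube([96, 1326, 20]);
translate([962, 0, 342]) cube([96, 1326, 20]);
translate([1157, 0, 342]) cube([96, 1326, 20]);
translate([1352, 0, 342]) cube([96, 1326, 20]);
translate([1547, 0, 342]) cube([96, 1326, 20]);
translate([1742, 0, 342]) cube([96, 1326, 20]);


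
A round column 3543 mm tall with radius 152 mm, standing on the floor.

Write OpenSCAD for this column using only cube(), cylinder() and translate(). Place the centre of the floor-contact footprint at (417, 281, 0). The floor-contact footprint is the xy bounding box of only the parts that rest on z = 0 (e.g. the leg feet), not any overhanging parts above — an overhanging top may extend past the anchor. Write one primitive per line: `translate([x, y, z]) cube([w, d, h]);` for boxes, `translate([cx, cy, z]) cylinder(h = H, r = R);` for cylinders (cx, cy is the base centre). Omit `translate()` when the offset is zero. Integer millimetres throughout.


translate([417, 281, 0]) cylinder(h = 3543, r = 152);


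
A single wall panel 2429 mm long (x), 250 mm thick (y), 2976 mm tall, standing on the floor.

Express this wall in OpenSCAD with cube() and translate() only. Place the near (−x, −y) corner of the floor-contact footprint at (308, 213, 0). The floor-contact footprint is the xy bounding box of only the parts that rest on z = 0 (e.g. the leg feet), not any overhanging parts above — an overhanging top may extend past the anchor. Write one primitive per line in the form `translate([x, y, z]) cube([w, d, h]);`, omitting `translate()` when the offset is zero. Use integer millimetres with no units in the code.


translate([308, 213, 0]) cube([2429, 250, 2976]);


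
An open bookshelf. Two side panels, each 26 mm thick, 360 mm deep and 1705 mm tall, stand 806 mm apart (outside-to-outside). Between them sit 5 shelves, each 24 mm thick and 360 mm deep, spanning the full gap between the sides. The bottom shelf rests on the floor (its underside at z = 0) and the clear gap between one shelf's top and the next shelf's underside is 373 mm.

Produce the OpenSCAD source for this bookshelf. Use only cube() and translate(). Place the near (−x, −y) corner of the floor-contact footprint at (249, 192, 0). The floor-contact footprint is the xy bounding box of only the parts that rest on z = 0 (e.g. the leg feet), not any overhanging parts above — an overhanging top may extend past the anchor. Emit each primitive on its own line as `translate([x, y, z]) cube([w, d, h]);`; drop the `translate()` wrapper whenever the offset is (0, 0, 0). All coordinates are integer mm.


translate([249, 192, 0]) cube([26, 360, 1705]);
translate([1029, 192, 0]) cube([26, 360, 1705]);
translate([275, 192, 0]) cube([754, 360, 24]);
translate([275, 192, 397]) cube([754, 360, 24]);
translate([275, 192, 794]) cube([754, 360, 24]);
translate([275, 192, 1191]) cube([754, 360, 24]);
translate([275, 192, 1588]) cube([754, 360, 24]);


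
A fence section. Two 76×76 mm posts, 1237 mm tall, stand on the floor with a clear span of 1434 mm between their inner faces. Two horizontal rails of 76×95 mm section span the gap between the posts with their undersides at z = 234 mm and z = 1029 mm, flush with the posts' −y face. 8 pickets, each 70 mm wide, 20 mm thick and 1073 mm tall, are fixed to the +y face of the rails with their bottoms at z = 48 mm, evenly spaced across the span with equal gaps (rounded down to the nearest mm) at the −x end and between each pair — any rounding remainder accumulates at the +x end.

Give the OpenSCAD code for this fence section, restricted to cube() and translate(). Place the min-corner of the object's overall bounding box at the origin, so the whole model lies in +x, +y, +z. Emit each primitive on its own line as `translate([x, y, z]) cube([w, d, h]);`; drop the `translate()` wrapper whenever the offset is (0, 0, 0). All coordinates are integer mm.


cube([76, 76, 1237]);
translate([1510, 0, 0]) cube([76, 76, 1237]);
translate([76, 0, 234]) cube([1434, 76, 95]);
translate([76, 0, 1029]) cube([1434, 76, 95]);
translate([173, 76, 48]) cube([70, 20, 1073]);
translate([340, 76, 48]) cube([70, 20, 1073]);
translate([507, 76, 48]) cube([70, 20, 1073]);
translate([674, 76, 48]) cube([70, 20, 1073]);
translate([841, 76, 48]) cube([70, 20, 1073]);
translate([1008, 76, 48]) cube([70, 20, 1073]);
translate([1175, 76, 48]) cube([70, 20, 1073]);
translate([1342, 76, 48]) cube([70, 20, 1073]);


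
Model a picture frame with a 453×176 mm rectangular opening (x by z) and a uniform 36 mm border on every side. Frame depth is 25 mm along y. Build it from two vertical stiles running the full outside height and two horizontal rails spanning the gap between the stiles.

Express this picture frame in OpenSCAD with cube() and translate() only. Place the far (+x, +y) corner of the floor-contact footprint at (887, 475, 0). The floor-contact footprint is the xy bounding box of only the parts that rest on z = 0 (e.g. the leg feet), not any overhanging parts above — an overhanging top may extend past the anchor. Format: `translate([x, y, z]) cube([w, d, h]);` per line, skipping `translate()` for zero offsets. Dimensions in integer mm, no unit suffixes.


translate([362, 450, 0]) cube([36, 25, 248]);
translate([851, 450, 0]) cube([36, 25, 248]);
translate([398, 450, 0]) cube([453, 25, 36]);
translate([398, 450, 212]) cube([453, 25, 36]);


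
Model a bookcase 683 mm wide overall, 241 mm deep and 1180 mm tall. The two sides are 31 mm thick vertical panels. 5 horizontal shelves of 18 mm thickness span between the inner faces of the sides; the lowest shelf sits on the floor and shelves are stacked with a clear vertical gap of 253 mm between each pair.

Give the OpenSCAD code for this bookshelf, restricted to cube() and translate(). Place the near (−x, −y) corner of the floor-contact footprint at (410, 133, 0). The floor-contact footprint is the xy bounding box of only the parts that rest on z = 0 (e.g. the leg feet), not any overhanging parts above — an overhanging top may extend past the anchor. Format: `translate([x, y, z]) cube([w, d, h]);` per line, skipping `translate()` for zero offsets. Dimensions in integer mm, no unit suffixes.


translate([410, 133, 0]) cube([31, 241, 1180]);
translate([1062, 133, 0]) cube([31, 241, 1180]);
translate([441, 133, 0]) cube([621, 241, 18]);
translate([441, 133, 271]) cube([621, 241, 18]);
translate([441, 133, 542]) cube([621, 241, 18]);
translate([441, 133, 813]) cube([621, 241, 18]);
translate([441, 133, 1084]) cube([621, 241, 18]);


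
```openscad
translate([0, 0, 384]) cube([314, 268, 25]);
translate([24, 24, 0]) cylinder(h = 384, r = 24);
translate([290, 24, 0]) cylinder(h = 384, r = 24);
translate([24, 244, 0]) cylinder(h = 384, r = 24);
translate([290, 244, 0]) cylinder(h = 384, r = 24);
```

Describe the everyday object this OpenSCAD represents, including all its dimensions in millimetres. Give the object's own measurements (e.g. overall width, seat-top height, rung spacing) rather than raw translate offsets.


A simple wooden stool: a rectangular seat 314 mm (x) by 268 mm (y), 25 mm thick, top face at z = 409 mm, on four round legs, each 48 mm in diameter. The legs rest on z = 0, each leg's axis is inset half a diameter from the nearest pair of seat edges (so the leg's bounding box is flush with the corner).


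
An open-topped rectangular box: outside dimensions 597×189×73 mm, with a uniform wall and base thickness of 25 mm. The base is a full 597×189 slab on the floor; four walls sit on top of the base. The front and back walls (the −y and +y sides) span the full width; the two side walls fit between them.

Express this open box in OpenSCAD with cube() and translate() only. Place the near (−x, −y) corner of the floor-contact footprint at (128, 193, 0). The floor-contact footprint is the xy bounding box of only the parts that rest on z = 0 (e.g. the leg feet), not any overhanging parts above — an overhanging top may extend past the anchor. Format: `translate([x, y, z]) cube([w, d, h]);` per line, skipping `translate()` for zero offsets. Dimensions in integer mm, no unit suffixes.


translate([128, 193, 0]) cube([597, 189, 25]);
translate([128, 193, 25]) cube([597, 25, 48]);
translate([128, 357, 25]) cube([597, 25, 48]);
translate([128, 218, 25]) cube([25, 139, 48]);
translate([700, 218, 25]) cube([25, 139, 48]);


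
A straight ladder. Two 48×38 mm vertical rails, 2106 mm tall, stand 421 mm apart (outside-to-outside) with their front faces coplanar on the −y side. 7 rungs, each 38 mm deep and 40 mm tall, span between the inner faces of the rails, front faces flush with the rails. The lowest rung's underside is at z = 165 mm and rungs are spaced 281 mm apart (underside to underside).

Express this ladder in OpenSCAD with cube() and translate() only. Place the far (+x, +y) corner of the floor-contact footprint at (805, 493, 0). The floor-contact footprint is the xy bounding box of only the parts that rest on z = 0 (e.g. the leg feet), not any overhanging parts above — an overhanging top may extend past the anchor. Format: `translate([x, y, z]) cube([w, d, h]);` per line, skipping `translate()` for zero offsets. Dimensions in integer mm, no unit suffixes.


// rung span = 421 - 2*48 = 325
// rung[k] z = 165 + k*281
translate([384, 455, 0]) cube([48, 38, 2106]);
translate([757, 455, 0]) cube([48, 38, 2106]);
translate([432, 455, 165]) cube([325, 38, 40]);
translate([432, 455, 446]) cube([325, 38, 40]);
translate([432, 455, 727]) cube([325, 38, 40]);
translate([432, 455, 1008]) cube([325, 38, 40]);
translate([432, 455, 1289]) cube([325, 38, 40]);
translate([432, 455, 1570]) cube([325, 38, 40]);
translate([432, 455, 1851]) cube([325, 38, 40]);


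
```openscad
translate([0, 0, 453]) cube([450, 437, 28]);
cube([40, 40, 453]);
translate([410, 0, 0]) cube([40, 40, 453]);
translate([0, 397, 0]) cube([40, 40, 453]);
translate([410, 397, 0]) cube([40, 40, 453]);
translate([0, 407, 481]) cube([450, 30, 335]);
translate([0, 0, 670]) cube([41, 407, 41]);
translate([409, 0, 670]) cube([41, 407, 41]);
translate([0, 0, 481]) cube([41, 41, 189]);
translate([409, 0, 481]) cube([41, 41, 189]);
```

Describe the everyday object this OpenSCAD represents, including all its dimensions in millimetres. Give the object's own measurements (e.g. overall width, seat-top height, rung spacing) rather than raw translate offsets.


A chair. The seat is a 450×437×28 mm slab with its top at z = 481 mm, on four 40×40 mm corner legs (flush with the seat edges, standing on z = 0). A flat backrest 30 mm thick, 335 mm tall, spans the full seat width and rises from the seat top along its +y edge, rear face flush with the rear of the seat. Two armrests of 41×41 mm section run along each side from the seat's front edge to the front of the backrest, top faces 230 mm above the seat top and outer faces flush with the seat's x-edges; a 41×41 mm post under the front of each armrest stands on the seat at the front corner.


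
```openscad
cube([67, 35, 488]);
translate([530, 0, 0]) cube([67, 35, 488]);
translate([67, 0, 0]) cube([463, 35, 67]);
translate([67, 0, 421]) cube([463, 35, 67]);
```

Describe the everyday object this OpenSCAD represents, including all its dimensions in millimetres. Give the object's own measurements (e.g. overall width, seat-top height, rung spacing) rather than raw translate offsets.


A rectangular picture frame lying in the x–z plane (depth along y). The opening is 463 mm wide (x) by 354 mm tall (z), surrounded by a border 67 mm wide on all four sides. The frame is 35 mm deep and is made of two full-height vertical stiles with two horizontal rails fitted between them.


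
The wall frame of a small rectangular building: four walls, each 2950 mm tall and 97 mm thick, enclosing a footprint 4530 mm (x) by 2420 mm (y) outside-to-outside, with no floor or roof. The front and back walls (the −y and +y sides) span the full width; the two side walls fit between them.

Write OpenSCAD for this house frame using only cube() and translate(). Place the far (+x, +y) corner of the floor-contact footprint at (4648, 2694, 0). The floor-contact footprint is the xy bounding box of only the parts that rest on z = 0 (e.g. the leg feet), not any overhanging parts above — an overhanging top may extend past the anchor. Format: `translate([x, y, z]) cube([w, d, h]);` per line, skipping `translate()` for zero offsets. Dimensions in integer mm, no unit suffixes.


translate([118, 274, 0]) cube([4530, 97, 2950]);
translate([118, 2597, 0]) cube([4530, 97, 2950]);
translate([118, 371, 0]) cube([97, 2226, 2950]);
translate([4551, 371, 0]) cube([97, 2226, 2950]);


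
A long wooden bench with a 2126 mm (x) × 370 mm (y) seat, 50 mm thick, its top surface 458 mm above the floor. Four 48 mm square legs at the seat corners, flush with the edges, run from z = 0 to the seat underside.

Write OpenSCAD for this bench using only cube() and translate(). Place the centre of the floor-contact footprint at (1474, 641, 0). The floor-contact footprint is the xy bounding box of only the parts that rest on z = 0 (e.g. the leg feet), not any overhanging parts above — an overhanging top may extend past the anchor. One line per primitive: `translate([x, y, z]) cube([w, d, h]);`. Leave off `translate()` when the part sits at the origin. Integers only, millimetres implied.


translate([411, 456, 408]) cube([2126, 370, 50]);
translate([411, 456, 0]) cube([48, 48, 408]);
translate([411, 778, 0]) cube([48, 48, 408]);
translate([2489, 456, 0]) cube([48, 48, 408]);
translate([2489, 778, 0]) cube([48, 48, 408]);


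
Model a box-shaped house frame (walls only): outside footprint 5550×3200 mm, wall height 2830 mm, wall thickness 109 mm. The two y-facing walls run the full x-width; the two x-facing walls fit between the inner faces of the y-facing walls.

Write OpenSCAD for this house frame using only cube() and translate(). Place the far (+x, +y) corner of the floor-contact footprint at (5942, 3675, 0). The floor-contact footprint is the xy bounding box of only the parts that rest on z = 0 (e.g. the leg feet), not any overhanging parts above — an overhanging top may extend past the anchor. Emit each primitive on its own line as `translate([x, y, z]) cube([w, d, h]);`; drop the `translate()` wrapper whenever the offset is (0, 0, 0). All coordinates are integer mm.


translate([392, 475, 0]) cube([5550, 109, 2830]);
translate([392, 3566, 0]) cube([5550, 109, 2830]);
translate([392, 584, 0]) cube([109, 2982, 2830]);
translate([5833, 584, 0]) cube([109, 2982, 2830]);


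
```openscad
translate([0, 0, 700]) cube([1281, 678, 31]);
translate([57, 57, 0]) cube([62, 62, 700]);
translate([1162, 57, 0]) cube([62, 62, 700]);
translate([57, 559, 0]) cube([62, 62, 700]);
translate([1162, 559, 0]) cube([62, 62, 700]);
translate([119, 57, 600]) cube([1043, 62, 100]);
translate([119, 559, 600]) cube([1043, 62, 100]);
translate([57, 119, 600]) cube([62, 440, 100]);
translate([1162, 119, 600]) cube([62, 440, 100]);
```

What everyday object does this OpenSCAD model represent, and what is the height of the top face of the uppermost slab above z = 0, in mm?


A table. The table height is 731 mm.

A 1281×678×31 slab sits at z = 700 on four 62 mm square posts — a table. The top surface is at 700 + 31 = 731 mm.


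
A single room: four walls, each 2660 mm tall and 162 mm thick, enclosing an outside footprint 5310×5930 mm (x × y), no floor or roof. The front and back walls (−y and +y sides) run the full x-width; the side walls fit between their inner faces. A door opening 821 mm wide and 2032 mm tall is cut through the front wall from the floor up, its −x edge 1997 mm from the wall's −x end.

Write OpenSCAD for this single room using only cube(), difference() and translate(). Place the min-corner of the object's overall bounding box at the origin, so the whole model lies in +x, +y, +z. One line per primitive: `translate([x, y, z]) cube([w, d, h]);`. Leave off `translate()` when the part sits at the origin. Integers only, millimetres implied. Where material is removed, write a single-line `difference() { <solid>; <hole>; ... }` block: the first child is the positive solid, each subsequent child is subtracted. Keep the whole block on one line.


difference() { cube([5310, 162, 2660]); translate([1997, 0, 0]) cube([821, 162, 2032]); }
translate([0, 5768, 0]) cube([5310, 162, 2660]);
translate([0, 162, 0]) cube([162, 5606, 2660]);
translate([5148, 162, 0]) cube([162, 5606, 2660]);


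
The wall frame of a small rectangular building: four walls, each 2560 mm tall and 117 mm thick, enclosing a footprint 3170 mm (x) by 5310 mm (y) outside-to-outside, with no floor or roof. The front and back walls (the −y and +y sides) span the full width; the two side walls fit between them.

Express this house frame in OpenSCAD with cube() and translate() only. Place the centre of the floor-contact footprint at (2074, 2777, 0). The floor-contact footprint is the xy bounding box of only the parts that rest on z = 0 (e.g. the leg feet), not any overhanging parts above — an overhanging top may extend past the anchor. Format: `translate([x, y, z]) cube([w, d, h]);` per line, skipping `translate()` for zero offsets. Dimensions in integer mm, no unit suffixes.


translate([489, 122, 0]) cube([3170, 117, 2560]);
translate([489, 5315, 0]) cube([3170, 117, 2560]);
translate([489, 239, 0]) cube([117, 5076, 2560]);
translate([3542, 239, 0]) cube([117, 5076, 2560]);


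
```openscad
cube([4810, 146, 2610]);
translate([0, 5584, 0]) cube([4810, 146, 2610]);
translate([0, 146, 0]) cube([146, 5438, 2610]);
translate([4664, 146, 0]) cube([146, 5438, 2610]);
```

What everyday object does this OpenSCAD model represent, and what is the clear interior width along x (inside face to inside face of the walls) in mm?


A house (or room) frame. The interior width is 4518 mm.

Four 2610 mm walls enclosing a rectangle with no floor or roof — a room or house frame. Outside width is 4810 mm and wall thickness is 146 mm, so the interior width is 4810 − 2 × 146 = 4518 mm.


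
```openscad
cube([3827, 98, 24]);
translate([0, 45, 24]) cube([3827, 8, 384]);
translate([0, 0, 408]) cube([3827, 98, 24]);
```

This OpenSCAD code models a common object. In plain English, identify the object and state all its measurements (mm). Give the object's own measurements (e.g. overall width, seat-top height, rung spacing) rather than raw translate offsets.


An I-beam lying along x, 3827 mm long. Overall section height 432 mm. Two flanges 98 mm wide (y) and 24 mm thick, one on the floor and one at the top; a web 8 mm thick runs between them, centred on the flange width.


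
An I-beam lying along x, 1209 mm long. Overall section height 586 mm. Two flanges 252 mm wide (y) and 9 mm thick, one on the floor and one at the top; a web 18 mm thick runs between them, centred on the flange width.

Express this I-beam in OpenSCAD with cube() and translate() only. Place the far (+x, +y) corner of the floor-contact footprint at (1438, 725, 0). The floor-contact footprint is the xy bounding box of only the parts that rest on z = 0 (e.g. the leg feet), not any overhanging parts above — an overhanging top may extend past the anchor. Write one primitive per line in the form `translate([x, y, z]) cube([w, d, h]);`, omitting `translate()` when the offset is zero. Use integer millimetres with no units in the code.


translate([229, 473, 0]) cube([1209, 252, 9]);
translate([229, 590, 9]) cube([1209, 18, 568]);
translate([229, 473, 577]) cube([1209, 252, 9]);


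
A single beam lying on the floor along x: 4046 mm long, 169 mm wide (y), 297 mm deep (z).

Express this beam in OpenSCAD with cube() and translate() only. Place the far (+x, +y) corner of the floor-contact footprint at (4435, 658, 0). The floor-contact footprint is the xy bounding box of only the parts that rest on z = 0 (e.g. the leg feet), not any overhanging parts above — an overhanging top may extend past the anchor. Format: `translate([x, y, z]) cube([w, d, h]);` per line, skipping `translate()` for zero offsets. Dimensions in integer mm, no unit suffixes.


translate([389, 489, 0]) cube([4046, 169, 297]);


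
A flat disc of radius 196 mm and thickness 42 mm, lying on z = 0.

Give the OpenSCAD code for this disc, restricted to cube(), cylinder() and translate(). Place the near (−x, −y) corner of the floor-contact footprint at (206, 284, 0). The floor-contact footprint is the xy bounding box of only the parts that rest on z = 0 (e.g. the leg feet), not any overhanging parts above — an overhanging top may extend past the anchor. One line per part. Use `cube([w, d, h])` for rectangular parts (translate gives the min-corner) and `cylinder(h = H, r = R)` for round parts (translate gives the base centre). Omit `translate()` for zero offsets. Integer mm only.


translate([402, 480, 0]) cylinder(h = 42, r = 196);


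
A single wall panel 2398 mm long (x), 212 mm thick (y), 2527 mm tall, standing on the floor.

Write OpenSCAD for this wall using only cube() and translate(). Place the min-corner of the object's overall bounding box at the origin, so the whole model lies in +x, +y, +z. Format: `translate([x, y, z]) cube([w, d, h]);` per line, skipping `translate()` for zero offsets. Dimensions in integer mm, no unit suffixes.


cube([2398, 212, 2527]);


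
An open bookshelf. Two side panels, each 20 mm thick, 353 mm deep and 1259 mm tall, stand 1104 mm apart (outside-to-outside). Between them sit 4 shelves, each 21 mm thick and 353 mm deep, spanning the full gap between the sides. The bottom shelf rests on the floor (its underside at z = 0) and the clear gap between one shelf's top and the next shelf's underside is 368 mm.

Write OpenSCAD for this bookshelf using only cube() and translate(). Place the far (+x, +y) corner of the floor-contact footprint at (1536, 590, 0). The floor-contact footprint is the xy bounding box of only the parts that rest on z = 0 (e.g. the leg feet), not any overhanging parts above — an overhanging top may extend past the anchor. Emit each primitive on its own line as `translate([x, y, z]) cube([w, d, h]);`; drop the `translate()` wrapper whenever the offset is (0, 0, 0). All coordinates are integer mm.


translate([432, 237, 0]) cube([20, 353, 1259]);
translate([1516, 237, 0]) cube([20, 353, 1259]);
translate([452, 237, 0]) cube([1064, 353, 21]);
translate([452, 237, 389]) cube([1064, 353, 21]);
translate([452, 237, 778]) cube([1064, 353, 21]);
translate([452, 237, 1167]) cube([1064, 353, 21]);


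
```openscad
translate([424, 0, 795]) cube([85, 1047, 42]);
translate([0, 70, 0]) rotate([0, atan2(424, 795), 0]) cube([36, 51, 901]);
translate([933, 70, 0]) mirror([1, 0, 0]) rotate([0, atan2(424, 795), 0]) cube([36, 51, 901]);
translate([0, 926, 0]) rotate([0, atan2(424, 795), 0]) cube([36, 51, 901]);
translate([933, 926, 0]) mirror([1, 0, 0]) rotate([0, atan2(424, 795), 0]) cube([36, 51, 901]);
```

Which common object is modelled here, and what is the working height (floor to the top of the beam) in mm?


A sawhorse. The overall height is 837 mm.

A beam across two mirrored pairs of raked legs — a sawhorse. The beam's underside is at z = 795 (matching the legs' vertical rise in atan2(424, 795)) and the beam is 42 mm tall, so its top is at 795 + 42 = 837 mm. The raked legs top out at the beam's underside, so that is the highest point.


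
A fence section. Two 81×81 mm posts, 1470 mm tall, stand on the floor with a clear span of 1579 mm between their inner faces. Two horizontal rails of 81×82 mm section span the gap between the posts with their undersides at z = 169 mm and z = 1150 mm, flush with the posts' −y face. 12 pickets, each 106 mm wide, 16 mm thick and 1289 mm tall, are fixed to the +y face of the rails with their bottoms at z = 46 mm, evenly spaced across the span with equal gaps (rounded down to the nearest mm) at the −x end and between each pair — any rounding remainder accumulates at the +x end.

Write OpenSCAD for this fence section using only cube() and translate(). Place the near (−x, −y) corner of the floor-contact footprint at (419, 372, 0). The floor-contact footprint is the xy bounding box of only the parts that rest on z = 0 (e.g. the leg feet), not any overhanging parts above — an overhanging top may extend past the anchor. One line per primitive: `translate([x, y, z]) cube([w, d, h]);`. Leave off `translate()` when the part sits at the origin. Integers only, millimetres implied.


translate([419, 372, 0]) cube([81, 81, 1470]);
translate([2079, 372, 0]) cube([81, 81, 1470]);
translate([500, 372, 169]) cube([1579, 81, 82]);
translate([500, 372, 1150]) cube([1579, 81, 82]);
translate([523, 453, 46]) cube([106, 16, 1289]);
translate([652, 453, 46]) cube([106, 16, 1289]);
translate([781, 453, 46]) cube([106, 16, 1289]);
translate([910, 453, 46]) cube([106, 16, 1289]);
translate([1039, 453, 46]) cube([106, 16, 1289]);
translate([1168, 453, 46]) cube([106, 16, 1289]);
translate([1297, 453, 46]) cube([106, 16, 1289]);
translate([1426, 453, 46]) cube([106, 16, 1289]);
translate([1555, 453, 46]) cube([106, 16, 1289]);
translate([1684, 453, 46]) cube([106, 16, 1289]);
translate([1813, 453, 46]) cube([106, 16, 1289]);
translate([1942, 453, 46]) cube([106, 16, 1289]);


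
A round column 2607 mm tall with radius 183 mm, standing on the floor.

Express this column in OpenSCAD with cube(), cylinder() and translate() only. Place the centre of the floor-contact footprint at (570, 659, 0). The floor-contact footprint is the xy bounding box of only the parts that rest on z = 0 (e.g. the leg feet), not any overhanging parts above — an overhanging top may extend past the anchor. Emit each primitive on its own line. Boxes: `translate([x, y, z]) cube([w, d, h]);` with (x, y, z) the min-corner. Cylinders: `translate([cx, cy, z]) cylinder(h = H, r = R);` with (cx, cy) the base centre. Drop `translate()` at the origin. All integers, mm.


translate([570, 659, 0]) cylinder(h = 2607, r = 183);


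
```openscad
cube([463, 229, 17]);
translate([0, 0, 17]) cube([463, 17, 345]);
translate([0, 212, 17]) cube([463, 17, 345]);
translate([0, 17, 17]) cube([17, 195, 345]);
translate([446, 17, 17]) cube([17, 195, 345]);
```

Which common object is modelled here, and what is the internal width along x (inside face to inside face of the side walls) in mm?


An open box. The internal width is 429 mm.

A 463×229 base slab with four walls standing on it — an open box. The base is 463 mm wide and the walls are 17 mm thick, so the internal width is 463 − 2 × 17 = 429 mm.


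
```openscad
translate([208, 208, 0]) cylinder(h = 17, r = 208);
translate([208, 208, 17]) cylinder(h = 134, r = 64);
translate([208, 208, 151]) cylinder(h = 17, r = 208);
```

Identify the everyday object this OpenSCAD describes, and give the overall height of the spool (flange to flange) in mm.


A spool. The overall height is 168 mm.

Three coaxial cylinders, large–small–large — a spool. Two 17 mm flanges and a 134 mm core give 17 + 134 + 17 = 168 mm.


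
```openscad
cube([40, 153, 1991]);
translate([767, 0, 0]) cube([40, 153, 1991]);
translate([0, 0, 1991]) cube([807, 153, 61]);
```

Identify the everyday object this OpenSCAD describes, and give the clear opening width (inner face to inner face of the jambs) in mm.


A door frame. The clear opening width is 727 mm.

Two 1991 mm tall posts with a header on top — a door frame. The left jamb is 40 mm wide at x = 0; the right jamb starts at x = 767. The clear opening is 767 − 40 = 727 mm.


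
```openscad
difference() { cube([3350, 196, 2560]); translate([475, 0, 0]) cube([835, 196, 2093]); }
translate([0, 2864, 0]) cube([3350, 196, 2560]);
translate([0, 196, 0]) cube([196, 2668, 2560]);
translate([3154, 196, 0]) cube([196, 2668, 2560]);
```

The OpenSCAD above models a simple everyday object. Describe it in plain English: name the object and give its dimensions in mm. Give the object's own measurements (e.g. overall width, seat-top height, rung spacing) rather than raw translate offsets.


A single room: four walls, each 2560 mm tall and 196 mm thick, enclosing an outside footprint 3350×3060 mm (x × y), no floor or roof. The front and back walls (−y and +y sides) run the full x-width; the side walls fit between their inner faces. A door opening 835 mm wide and 2093 mm tall is cut through the front wall from the floor up, its −x edge 475 mm from the wall's −x end.


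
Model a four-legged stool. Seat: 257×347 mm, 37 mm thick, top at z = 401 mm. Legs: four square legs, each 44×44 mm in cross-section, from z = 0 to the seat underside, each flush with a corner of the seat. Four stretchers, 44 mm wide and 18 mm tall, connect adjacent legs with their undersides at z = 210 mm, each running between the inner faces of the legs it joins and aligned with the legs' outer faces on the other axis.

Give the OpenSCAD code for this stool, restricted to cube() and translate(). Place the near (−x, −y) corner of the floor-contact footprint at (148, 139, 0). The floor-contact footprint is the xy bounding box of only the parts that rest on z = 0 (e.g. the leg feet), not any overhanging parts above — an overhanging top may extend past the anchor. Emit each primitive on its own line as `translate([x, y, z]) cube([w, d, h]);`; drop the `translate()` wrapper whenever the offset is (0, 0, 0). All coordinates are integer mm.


translate([148, 139, 364]) cube([257, 347, 37]);
translate([148, 139, 0]) cube([44, 44, 364]);
translate([361, 139, 0]) cube([44, 44, 364]);
translate([148, 442, 0]) cube([44, 44, 364]);
translate([361, 442, 0]) cube([44, 44, 364]);
translate([192, 139, 210]) cube([169, 44, 18]);
translate([192, 442, 210]) cube([169, 44, 18]);
translate([148, 183, 210]) cube([44, 259, 18]);
translate([361, 183, 210]) cube([44, 259, 18]);
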